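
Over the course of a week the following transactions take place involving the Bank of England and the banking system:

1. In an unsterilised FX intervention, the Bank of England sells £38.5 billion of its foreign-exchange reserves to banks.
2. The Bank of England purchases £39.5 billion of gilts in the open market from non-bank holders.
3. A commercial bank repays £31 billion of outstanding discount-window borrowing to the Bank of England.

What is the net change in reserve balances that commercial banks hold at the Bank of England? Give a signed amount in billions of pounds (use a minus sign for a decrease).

-£30 billion

FX sale £38.5 billion: the buying banks pay out of their reserve balances → −£38.5B.
Asset purchase (from non-banks) £39.5 billion: the Bank of England pays by crediting reserve accounts → +£39.5B.
Discount-window repayment £31 billion: repayment is debited from reserves → −£31B.
Net: −38.5 + 39.5 − 31 = -£30 billion.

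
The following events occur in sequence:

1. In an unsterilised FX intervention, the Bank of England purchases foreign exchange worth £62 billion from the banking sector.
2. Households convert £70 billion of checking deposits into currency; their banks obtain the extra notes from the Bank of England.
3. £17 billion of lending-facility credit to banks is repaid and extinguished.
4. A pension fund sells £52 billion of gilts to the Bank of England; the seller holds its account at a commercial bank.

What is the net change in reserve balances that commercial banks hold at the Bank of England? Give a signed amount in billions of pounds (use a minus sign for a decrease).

Bank of England balance sheet:
  Assets:      Securities +£52B, Loans to banks −£17B, Foreign assets +£62B
  Liabilities: Bank reserves +£27B, Currency in circulation +£70B
Commercial banking system:
  Assets:      Reserves at CB +£27B, Foreign assets −£62B
  Liabilities: Checkable deposits −£18B, Borrowings from CB −£17B
So the change in reserve balances that commercial banks hold at the Bank of England is +£27 billion.

+£27 billion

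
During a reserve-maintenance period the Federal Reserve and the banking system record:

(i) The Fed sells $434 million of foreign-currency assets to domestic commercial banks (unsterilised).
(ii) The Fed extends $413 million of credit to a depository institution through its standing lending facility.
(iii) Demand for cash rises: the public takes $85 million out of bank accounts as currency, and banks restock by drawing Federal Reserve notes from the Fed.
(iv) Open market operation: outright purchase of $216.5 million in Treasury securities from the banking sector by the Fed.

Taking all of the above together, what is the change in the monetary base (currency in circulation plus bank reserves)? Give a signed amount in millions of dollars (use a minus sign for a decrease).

+$195.5 million

Fed balance sheet:
  Assets:      Securities +$216.5M, Loans to banks +$413M, Foreign assets −$434M
  Liabilities: Bank reserves +$110.5M, Currency in circulation +$85M
Monetary base = currency + reserves: +$85M + (+$110.5M) = +$195.5 million.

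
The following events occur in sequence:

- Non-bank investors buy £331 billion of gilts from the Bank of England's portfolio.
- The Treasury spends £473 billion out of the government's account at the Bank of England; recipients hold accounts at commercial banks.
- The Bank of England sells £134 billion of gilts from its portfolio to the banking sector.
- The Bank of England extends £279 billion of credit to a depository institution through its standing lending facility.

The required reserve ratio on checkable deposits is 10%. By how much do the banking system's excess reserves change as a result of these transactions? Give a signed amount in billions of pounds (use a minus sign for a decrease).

Asset sale (to non-banks) £331 billion: reserves −£331B, deposits −£331B.
Government spending £473 billion: reserves +£473B, deposits +£473B.
OMO sale (to banks) £134 billion: reserves −£134B, deposits 0.
Discount-window loan £279 billion: reserves +£279B, deposits 0.
Totals: Δreserves = +£287B, Δdeposits = +£142B.
Δrequired reserves = 10% × +£142B = +£14.2B.
Δexcess reserves = Δreserves − Δrequired = +£287B − (+£14.2B) = +£272.8 billion.

+£272.8 billion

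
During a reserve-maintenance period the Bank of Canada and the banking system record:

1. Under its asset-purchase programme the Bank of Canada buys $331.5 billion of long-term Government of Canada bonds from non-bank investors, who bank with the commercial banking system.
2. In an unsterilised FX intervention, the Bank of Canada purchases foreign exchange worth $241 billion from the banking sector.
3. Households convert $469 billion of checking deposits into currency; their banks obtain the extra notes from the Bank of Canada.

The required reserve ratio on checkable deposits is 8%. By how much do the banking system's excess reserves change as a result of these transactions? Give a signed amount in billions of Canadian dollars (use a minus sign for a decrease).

Asset purchase (from non-banks) $331.5 billion: reserves +$331.5B, deposits +$331.5B.
FX purchase $241 billion: reserves +$241B, deposits 0.
Currency withdrawal $469 billion: reserves −$469B, deposits −$469B.
Totals: Δreserves = +$103.5B, Δdeposits = −$137.5B.
Δrequired reserves = 8% × −$137.5B = −$11B.
Δexcess reserves = Δreserves − Δrequired = +$103.5B − (−$11B) = +$114.5 billion.

+$114.5 billion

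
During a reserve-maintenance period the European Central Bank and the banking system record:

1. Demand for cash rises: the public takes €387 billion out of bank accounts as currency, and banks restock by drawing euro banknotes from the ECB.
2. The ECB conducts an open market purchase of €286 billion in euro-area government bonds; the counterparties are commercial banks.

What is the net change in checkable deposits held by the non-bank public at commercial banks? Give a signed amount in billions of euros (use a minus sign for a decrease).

-€387 billion

ECB balance sheet:
  Assets:      Securities +€286B
  Liabilities: Bank reserves −€101B, Currency in circulation +€387B
Commercial banking system:
  Assets:      Reserves at CB −€101B, Securities −€286B
  Liabilities: Checkable deposits −€387B
So the change in checkable deposits held by the non-bank public at commercial banks is -€387 billion.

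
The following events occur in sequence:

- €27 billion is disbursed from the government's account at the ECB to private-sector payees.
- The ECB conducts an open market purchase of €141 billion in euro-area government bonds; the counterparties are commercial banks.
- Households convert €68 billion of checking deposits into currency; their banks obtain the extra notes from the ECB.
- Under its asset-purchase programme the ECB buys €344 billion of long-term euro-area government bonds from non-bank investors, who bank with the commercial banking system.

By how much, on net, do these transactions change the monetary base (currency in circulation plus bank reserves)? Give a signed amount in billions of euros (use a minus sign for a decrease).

+€512 billion

Government spending €27 billion: a non-base liability converts back to reserves → +€27B.
OMO purchase (from banks) €141 billion: ECB balance sheet expands → +€141B.
Currency withdrawal €68 billion: just a shift between currency and reserves — both are base money → 0.
Asset purchase (from non-banks) €344 billion: ECB balance sheet expands → +€344B.
Net: 27 + 141 + 0 + 344 = +€512 billion.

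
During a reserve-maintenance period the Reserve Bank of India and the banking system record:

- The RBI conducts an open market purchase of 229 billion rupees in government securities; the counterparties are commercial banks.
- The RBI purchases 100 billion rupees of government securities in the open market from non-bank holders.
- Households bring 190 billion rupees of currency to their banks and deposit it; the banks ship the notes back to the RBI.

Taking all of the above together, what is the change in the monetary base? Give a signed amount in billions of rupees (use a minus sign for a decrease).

RBI balance sheet:
  Assets:      Securities +329B
  Liabilities: Bank reserves +519B, Currency in circulation −190B
Monetary base = currency + reserves: −190B + (+519B) = +329 billion.

+329 billion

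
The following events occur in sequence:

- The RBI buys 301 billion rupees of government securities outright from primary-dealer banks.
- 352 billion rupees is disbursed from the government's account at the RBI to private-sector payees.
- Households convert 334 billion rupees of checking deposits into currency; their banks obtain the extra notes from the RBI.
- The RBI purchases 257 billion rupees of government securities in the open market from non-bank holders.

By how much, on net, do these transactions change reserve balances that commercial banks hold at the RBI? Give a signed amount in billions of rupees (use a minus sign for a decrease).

+576 billion

RBI balance sheet:
  Assets:      Securities +558B
  Liabilities: Bank reserves +576B, Currency in circulation +334B, Government deposits −352B
Commercial banking system:
  Assets:      Reserves at CB +576B, Securities −301B
  Liabilities: Checkable deposits +275B
So the change in reserve balances that commercial banks hold at the RBI is +576 billion.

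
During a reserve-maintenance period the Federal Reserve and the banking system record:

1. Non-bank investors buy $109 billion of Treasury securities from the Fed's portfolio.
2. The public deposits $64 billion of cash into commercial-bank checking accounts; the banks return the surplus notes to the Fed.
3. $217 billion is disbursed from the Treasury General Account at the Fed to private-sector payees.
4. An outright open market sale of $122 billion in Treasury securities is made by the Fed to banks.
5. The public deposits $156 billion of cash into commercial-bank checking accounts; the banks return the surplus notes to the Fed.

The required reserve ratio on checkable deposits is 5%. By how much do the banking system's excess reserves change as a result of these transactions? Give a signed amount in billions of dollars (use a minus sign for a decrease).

Asset sale (to non-banks) $109 billion: reserves −$109B, deposits −$109B.
Currency deposit $64 billion: reserves +$64B, deposits +$64B.
Government spending $217 billion: reserves +$217B, deposits +$217B.
OMO sale (to banks) $122 billion: reserves −$122B, deposits 0.
Currency deposit $156 billion: reserves +$156B, deposits +$156B.
Totals: Δreserves = +$206B, Δdeposits = +$328B.
Δrequired reserves = 5% × +$328B = +$16.4B.
Δexcess reserves = Δreserves − Δrequired = +$206B − (+$16.4B) = +$189.6 billion.

+$189.6 billion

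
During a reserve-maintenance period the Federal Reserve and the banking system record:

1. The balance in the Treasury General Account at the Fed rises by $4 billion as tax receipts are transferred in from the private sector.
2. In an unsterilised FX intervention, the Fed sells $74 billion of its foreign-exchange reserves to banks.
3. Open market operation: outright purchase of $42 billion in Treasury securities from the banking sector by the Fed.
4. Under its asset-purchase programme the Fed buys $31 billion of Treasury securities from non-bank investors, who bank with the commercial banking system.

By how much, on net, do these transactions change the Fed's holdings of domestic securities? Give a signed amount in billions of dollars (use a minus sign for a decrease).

+$73 billion

Government account inflow $4 billion: the Fed's securities portfolio is untouched → 0.
FX sale $74 billion: the Fed's securities portfolio is untouched → 0.
OMO purchase (from banks) $42 billion: securities added to the Fed's portfolio → +$42B.
Asset purchase (from non-banks) $31 billion: securities added to the Fed's portfolio → +$31B.
Net: 0 + 0 + 42 + 31 = +$73 billion.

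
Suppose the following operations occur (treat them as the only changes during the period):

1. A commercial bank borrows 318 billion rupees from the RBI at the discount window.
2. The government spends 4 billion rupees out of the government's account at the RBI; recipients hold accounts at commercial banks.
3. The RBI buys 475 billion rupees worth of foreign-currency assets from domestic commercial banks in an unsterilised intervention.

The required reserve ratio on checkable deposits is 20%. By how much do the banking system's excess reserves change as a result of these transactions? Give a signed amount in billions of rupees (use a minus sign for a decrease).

+796.2 billion

Discount-window loan 318 billion rupees: reserves +318B, deposits 0.
Government spending 4 billion rupees: reserves +4B, deposits +4B.
FX purchase 475 billion rupees: reserves +475B, deposits 0.
Totals: Δreserves = +797B, Δdeposits = +4B.
Δrequired reserves = 20% × +4B = +0.8B.
Δexcess reserves = Δreserves − Δrequired = +797B − (+0.8B) = +796.2 billion.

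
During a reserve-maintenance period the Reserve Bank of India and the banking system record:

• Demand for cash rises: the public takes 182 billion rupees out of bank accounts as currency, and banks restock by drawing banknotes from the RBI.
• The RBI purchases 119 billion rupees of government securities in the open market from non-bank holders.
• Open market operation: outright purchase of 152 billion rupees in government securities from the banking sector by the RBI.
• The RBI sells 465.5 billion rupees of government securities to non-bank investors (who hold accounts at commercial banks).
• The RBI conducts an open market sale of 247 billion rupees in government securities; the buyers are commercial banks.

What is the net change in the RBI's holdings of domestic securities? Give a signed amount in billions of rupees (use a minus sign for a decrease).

Currency withdrawal 182 billion rupees: the RBI's securities portfolio is untouched → 0.
Asset purchase (from non-banks) 119 billion rupees: securities added to the RBI's portfolio → +119B.
OMO purchase (from banks) 152 billion rupees: securities added to the RBI's portfolio → +152B.
Asset sale (to non-banks) 465.5 billion rupees: securities removed from the RBI's portfolio → −465.5B.
OMO sale (to banks) 247 billion rupees: securities removed from the RBI's portfolio → −247B.
Net: 0 + 119 + 152 − 465.5 − 247 = -441.5 billion.

-441.5 billion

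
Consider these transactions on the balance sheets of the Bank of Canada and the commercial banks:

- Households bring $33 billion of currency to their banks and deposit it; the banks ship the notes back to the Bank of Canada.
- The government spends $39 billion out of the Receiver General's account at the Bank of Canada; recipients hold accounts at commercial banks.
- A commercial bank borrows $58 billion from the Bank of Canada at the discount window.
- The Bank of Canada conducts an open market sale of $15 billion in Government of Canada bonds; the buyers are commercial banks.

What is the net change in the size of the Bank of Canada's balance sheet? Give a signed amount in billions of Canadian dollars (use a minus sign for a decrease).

Bank of Canada balance sheet:
  Assets:      Securities −$15B, Loans to banks +$58B
  Liabilities: Bank reserves +$115B, Currency in circulation −$33B, Government deposits −$39B
Change in total Bank of Canada assets = +$43 billion.

+$43 billion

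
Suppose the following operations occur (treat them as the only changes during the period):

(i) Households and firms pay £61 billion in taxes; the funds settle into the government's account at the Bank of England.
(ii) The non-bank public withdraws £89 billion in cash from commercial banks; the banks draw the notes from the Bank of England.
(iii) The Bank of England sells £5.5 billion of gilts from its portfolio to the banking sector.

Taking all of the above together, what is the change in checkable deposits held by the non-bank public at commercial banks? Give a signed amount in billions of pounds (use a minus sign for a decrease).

-£150 billion

Government account inflow £61 billion: non-bank counterparties' bank balances fall → −£61B.
Currency withdrawal £89 billion: non-bank counterparties' bank balances fall → −£89B.
OMO sale (to banks) £5.5 billion: the counterparty is a bank, so public deposits are unchanged → 0.
Net: −61 − 89 + 0 = -£150 billion.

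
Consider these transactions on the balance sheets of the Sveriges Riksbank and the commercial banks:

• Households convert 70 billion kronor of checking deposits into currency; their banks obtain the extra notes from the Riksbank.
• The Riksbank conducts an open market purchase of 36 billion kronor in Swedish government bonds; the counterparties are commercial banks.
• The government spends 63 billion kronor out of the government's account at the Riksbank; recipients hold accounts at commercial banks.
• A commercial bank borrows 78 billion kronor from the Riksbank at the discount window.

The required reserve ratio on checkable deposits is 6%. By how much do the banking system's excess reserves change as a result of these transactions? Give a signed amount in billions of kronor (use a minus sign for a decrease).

+107.42 billion

Currency withdrawal 70 billion kronor: reserves −70B, deposits −70B.
OMO purchase (from banks) 36 billion kronor: reserves +36B, deposits 0.
Government spending 63 billion kronor: reserves +63B, deposits +63B.
Discount-window loan 78 billion kronor: reserves +78B, deposits 0.
Totals: Δreserves = +107B, Δdeposits = −7B.
Δrequired reserves = 6% × −7B = −0.42B.
Δexcess reserves = Δreserves − Δrequired = +107B − (−0.42B) = +107.42 billion.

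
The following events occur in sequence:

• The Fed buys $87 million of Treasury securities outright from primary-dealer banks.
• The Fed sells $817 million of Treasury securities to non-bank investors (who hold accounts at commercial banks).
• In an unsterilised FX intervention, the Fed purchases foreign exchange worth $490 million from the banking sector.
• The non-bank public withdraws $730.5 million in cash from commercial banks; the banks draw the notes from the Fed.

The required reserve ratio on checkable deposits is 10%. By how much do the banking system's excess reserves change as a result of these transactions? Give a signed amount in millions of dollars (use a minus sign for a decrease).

-$815.75 million

OMO purchase (from banks) $87 million: reserves +$87M, deposits 0.
Asset sale (to non-banks) $817 million: reserves −$817M, deposits −$817M.
FX purchase $490 million: reserves +$490M, deposits 0.
Currency withdrawal $730.5 million: reserves −$730.5M, deposits −$730.5M.
Totals: Δreserves = −$970.5M, Δdeposits = −$1547.5M.
Δrequired reserves = 10% × −$1547.5M = −$154.75M.
Δexcess reserves = Δreserves − Δrequired = −$970.5M − (−$154.75M) = -$815.75 million.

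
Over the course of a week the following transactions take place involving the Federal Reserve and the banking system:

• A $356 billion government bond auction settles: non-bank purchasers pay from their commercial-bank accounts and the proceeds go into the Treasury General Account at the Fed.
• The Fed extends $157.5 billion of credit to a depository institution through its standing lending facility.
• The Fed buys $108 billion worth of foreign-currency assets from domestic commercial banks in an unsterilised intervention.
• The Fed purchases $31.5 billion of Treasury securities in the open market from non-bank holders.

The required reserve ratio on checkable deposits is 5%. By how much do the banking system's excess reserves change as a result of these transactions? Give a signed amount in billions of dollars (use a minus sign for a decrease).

-$42.775 billion

Government account inflow $356 billion: reserves −$356B, deposits −$356B.
Discount-window loan $157.5 billion: reserves +$157.5B, deposits 0.
FX purchase $108 billion: reserves +$108B, deposits 0.
Asset purchase (from non-banks) $31.5 billion: reserves +$31.5B, deposits +$31.5B.
Totals: Δreserves = −$59B, Δdeposits = −$324.5B.
Δrequired reserves = 5% × −$324.5B = −$16.225B.
Δexcess reserves = Δreserves − Δrequired = −$59B − (−$16.225B) = -$42.775 billion.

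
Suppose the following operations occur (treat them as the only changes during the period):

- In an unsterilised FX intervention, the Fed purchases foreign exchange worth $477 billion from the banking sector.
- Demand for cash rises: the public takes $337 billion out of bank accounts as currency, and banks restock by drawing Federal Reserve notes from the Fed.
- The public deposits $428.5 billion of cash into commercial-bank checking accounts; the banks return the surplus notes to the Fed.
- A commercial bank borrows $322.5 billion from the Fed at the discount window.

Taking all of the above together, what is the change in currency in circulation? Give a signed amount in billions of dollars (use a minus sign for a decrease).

FX purchase $477 billion: no currency enters or leaves circulation → 0.
Currency withdrawal $337 billion: notes leave the central bank → +$337B.
Currency deposit $428.5 billion: notes return to the central bank → −$428.5B.
Discount-window loan $322.5 billion: no currency enters or leaves circulation → 0.
Net: 0 + 337 − 428.5 + 0 = -$91.5 billion.

-$91.5 billion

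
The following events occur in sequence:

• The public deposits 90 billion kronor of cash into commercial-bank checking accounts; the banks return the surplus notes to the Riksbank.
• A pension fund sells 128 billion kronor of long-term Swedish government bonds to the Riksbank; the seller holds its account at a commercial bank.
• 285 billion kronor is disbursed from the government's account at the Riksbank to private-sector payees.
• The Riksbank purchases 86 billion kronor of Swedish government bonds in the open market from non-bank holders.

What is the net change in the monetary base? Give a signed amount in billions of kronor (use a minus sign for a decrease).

Currency deposit 90 billion kronor: just a shift between currency and reserves — both are base money → 0.
Asset purchase (from non-banks) 128 billion kronor: Riksbank balance sheet expands → +128B.
Government spending 285 billion kronor: a non-base liability converts back to reserves → +285B.
Asset purchase (from non-banks) 86 billion kronor: Riksbank balance sheet expands → +86B.
Net: 0 + 128 + 285 + 86 = +499 billion.

+499 billion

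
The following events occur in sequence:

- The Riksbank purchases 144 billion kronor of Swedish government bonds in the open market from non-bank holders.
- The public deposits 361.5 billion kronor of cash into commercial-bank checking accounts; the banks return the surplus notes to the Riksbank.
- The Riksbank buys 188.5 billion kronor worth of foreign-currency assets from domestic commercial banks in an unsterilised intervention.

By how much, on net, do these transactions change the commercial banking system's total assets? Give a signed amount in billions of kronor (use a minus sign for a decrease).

+505.5 billion

Riksbank balance sheet:
  Assets:      Securities +144B, Foreign assets +188.5B
  Liabilities: Bank reserves +694B, Currency in circulation −361.5B
Commercial banking system:
  Assets:      Reserves at CB +694B, Foreign assets −188.5B
  Liabilities: Checkable deposits +505.5B
Change in total bank assets = +505.5 billion.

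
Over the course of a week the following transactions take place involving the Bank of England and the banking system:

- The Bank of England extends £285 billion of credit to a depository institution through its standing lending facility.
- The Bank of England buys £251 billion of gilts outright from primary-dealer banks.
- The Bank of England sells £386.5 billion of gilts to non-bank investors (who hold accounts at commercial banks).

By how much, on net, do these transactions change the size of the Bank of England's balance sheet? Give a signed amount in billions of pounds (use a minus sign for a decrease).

Discount-window loan £285 billion: a Bank of England asset is acquired → +£285B.
OMO purchase (from banks) £251 billion: a Bank of England asset is acquired → +£251B.
Asset sale (to non-banks) £386.5 billion: a Bank of England asset is shed → −£386.5B.
Net: 285 + 251 − 386.5 = +£149.5 billion.

+£149.5 billion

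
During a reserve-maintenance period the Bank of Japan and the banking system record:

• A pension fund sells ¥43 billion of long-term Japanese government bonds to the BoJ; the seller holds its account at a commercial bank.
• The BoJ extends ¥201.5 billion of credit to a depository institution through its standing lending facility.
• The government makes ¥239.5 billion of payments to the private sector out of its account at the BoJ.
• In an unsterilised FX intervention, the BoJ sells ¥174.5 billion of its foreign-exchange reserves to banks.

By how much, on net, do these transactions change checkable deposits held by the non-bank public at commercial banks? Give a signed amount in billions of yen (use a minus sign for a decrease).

Asset purchase (from non-banks) ¥43 billion: non-bank counterparties' bank balances rise → +¥43B.
Discount-window loan ¥201.5 billion: the counterparty is a bank, so public deposits are unchanged → 0.
Government spending ¥239.5 billion: non-bank counterparties' bank balances rise → +¥239.5B.
FX sale ¥174.5 billion: the counterparty is a bank, so public deposits are unchanged → 0.
Net: 43 + 0 + 239.5 + 0 = +¥282.5 billion.

+¥282.5 billion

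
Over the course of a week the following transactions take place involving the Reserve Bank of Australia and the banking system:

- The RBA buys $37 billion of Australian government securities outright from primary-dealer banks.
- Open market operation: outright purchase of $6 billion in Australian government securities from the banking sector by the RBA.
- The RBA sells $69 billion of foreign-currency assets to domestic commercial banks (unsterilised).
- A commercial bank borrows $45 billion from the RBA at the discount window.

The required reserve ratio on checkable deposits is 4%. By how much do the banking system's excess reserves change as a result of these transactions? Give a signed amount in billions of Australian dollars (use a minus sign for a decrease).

OMO purchase (from banks) $37 billion: reserves +$37B, deposits 0.
OMO purchase (from banks) $6 billion: reserves +$6B, deposits 0.
FX sale $69 billion: reserves −$69B, deposits 0.
Discount-window loan $45 billion: reserves +$45B, deposits 0.
Totals: Δreserves = +$19B, Δdeposits = 0.
Δrequired reserves = 4% × 0 = 0.
Δexcess reserves = Δreserves − Δrequired = +$19B − (0) = +$19 billion.

+$19 billion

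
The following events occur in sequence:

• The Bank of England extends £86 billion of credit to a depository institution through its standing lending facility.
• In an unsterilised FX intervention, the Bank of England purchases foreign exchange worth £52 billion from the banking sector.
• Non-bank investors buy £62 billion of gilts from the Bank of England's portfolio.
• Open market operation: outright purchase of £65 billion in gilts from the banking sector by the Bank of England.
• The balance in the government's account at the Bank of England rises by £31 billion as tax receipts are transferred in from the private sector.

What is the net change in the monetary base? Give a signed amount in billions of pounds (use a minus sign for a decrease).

Bank of England balance sheet:
  Assets:      Securities +£3B, Loans to banks +£86B, Foreign assets +£52B
  Liabilities: Bank reserves +£110B, Government deposits +£31B
Monetary base = currency + reserves: 0 + (+£110B) = +£110 billion.

+£110 billion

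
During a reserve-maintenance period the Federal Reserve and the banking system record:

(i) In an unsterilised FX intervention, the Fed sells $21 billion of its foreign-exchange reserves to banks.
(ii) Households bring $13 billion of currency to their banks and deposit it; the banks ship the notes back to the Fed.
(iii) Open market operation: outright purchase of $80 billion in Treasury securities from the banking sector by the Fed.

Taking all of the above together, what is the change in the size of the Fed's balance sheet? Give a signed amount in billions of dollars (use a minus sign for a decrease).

+$59 billion

FX sale $21 billion: a Fed asset is shed → −$21B.
Currency deposit $13 billion: only the composition of liabilities changes → 0.
OMO purchase (from banks) $80 billion: a Fed asset is acquired → +$80B.
Net: −21 + 0 + 80 = +$59 billion.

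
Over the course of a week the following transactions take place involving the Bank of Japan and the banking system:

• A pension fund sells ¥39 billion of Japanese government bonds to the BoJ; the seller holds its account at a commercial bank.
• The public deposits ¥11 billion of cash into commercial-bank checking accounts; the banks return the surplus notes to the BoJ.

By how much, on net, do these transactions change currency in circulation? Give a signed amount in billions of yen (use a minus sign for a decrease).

-¥11 billion

Asset purchase (from non-banks) ¥39 billion: no currency enters or leaves circulation → 0.
Currency deposit ¥11 billion: notes return to the central bank → −¥11B.
Net: 0 − 11 = -¥11 billion.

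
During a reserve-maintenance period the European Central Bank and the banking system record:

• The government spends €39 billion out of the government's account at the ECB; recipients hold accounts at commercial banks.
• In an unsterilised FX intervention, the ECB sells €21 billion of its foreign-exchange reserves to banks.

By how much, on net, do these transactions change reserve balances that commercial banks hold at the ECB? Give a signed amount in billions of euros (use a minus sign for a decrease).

ECB balance sheet:
  Assets:      Foreign assets −€21B
  Liabilities: Bank reserves +€18B, Government deposits −€39B
So the change in reserve balances that commercial banks hold at the ECB is +€18 billion.

+€18 billion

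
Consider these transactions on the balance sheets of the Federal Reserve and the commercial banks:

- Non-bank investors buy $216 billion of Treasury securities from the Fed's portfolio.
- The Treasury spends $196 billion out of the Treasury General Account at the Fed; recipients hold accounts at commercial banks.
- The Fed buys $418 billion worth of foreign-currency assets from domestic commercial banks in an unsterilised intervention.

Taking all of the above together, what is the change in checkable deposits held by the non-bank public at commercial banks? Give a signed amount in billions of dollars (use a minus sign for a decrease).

Asset sale (to non-banks) $216 billion: non-bank counterparties' bank balances fall → −$216B.
Government spending $196 billion: non-bank counterparties' bank balances rise → +$196B.
FX purchase $418 billion: the counterparty is a bank, so public deposits are unchanged → 0.
Net: −216 + 196 + 0 = -$20 billion.

-$20 billion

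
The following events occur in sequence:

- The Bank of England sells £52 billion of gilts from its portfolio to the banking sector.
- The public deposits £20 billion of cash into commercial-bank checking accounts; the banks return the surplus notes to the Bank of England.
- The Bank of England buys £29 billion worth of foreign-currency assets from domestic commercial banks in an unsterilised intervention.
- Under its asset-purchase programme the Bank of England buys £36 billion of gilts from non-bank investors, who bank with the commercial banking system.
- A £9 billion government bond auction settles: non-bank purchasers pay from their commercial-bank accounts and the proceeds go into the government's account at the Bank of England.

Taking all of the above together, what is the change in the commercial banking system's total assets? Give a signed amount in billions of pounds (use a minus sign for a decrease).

OMO sale (to banks) £52 billion: just an asset swap on bank balance sheets → 0.
Currency deposit £20 billion: bank balance sheets expand → +£20B.
FX purchase £29 billion: just an asset swap on bank balance sheets → 0.
Asset purchase (from non-banks) £36 billion: bank balance sheets expand → +£36B.
Government account inflow £9 billion: bank balance sheets shrink → −£9B.
Net: 0 + 20 + 0 + 36 − 9 = +£47 billion.

+£47 billion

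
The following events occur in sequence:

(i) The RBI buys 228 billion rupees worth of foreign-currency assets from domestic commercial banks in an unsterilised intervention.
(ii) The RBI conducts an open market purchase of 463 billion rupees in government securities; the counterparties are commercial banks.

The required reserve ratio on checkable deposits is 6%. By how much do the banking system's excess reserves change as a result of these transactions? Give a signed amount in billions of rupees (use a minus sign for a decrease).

+691 billion

FX purchase 228 billion rupees: reserves +228B, deposits 0.
OMO purchase (from banks) 463 billion rupees: reserves +463B, deposits 0.
Totals: Δreserves = +691B, Δdeposits = 0.
Δrequired reserves = 6% × 0 = 0.
Δexcess reserves = Δreserves − Δrequired = +691B − (0) = +691 billion.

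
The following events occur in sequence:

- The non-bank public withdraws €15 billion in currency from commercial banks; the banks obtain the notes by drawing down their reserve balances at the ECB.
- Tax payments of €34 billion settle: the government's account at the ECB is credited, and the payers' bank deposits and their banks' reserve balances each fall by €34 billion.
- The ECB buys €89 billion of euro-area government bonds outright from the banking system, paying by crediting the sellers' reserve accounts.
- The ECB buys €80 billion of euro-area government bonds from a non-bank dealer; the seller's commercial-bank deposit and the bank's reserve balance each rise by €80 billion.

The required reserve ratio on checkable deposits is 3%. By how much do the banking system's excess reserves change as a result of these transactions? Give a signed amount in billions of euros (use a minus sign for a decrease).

Currency withdrawal €15 billion: reserves −€15B, deposits −€15B.
Government account inflow €34 billion: reserves −€34B, deposits −€34B.
OMO purchase (from banks) €89 billion: reserves +€89B, deposits 0.
Asset purchase (from non-banks) €80 billion: reserves +€80B, deposits +€80B.
Totals: Δreserves = +€120B, Δdeposits = +€31B.
Δrequired reserves = 3% × +€31B = +€0.93B.
Δexcess reserves = Δreserves − Δrequired = +€120B − (+€0.93B) = +€119.07 billion.

+€119.07 billion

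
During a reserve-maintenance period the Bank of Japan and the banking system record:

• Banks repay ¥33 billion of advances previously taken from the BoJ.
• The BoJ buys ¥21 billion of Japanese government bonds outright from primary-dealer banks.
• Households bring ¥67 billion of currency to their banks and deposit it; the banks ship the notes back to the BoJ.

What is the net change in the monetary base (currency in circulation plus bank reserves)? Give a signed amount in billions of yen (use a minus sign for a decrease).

-¥12 billion

BoJ balance sheet:
  Assets:      Securities +¥21B, Loans to banks −¥33B
  Liabilities: Bank reserves +¥55B, Currency in circulation −¥67B
Commercial banking system:
  Assets:      Reserves at CB +¥55B, Securities −¥21B
  Liabilities: Checkable deposits +¥67B, Borrowings from CB −¥33B
Monetary base = currency + reserves: −¥67B + (+¥55B) = -¥12 billion.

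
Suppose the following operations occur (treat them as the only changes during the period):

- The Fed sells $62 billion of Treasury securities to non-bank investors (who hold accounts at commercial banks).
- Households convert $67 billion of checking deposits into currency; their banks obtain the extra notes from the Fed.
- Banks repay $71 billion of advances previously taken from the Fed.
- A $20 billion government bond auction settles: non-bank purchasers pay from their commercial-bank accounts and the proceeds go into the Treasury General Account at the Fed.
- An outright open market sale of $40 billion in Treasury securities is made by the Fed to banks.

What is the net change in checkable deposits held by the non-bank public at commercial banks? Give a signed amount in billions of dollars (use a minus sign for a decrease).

Asset sale (to non-banks) $62 billion: non-bank counterparties' bank balances fall → −$62B.
Currency withdrawal $67 billion: non-bank counterparties' bank balances fall → −$67B.
Discount-window repayment $71 billion: the counterparty is a bank, so public deposits are unchanged → 0.
Government account inflow $20 billion: non-bank counterparties' bank balances fall → −$20B.
OMO sale (to banks) $40 billion: the counterparty is a bank, so public deposits are unchanged → 0.
Net: −62 − 67 + 0 − 20 + 0 = -$149 billion.

-$149 billion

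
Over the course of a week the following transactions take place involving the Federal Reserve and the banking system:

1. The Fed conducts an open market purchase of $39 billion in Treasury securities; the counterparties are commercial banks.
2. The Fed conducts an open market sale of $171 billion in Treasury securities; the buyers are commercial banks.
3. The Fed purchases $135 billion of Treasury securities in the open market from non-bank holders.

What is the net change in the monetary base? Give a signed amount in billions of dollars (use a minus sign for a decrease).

OMO purchase (from banks) $39 billion: Fed balance sheet expands → +$39B.
OMO sale (to banks) $171 billion: Fed balance sheet contracts → −$171B.
Asset purchase (from non-banks) $135 billion: Fed balance sheet expands → +$135B.
Net: 39 − 171 + 135 = +$3 billion.

+$3 billion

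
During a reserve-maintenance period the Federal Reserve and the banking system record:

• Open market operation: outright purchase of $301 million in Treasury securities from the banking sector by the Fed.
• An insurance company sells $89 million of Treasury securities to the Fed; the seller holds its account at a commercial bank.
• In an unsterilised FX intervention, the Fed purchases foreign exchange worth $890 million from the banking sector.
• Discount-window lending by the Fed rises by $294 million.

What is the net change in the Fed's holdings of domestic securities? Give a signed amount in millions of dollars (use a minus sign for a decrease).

+$390 million

OMO purchase (from banks) $301 million: securities added to the Fed's portfolio → +$301M.
Asset purchase (from non-banks) $89 million: securities added to the Fed's portfolio → +$89M.
FX purchase $890 million: the Fed's securities portfolio is untouched → 0.
Discount-window loan $294 million: the Fed's securities portfolio is untouched → 0.
Net: 301 + 89 + 0 + 0 = +$390 million.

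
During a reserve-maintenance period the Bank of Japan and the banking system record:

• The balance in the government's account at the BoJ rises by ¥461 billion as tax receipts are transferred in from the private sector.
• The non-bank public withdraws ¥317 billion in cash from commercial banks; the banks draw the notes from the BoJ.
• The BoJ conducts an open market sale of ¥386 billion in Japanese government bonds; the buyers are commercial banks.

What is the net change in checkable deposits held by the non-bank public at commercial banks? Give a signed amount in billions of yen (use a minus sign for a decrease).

BoJ balance sheet:
  Assets:      Securities −¥386B
  Liabilities: Bank reserves −¥1164B, Currency in circulation +¥317B, Government deposits +¥461B
Commercial banking system:
  Assets:      Reserves at CB −¥1164B, Securities +¥386B
  Liabilities: Checkable deposits −¥778B
So the change in checkable deposits held by the non-bank public at commercial banks is -¥778 billion.

-¥778 billion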